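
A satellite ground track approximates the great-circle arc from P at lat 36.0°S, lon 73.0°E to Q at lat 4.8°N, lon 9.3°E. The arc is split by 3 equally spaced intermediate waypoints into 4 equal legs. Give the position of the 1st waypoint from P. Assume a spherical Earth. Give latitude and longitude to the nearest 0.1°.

≈ lat 28.2°S, lon 53.8°E

Write both endpoints as unit vectors p₁, p₂ with components (cos φ cos λ, cos φ sin λ, sin φ).
The central angle between the endpoints is δ = arccos(p₁·p₂) ≈ 1.258 rad (72.1°).
Interpolate at f = 1/4 with slerp weights a = sin((1−f)δ)/sin δ ≈ 0.851, b = sin(fδ)/sin δ ≈ 0.325.
p = a·p₁ + b·p₂ ≈ (0.521, 0.711, -0.473); φ = arcsin(p_z) ≈ -28.22°, λ = atan2(p_y, p_x) ≈ 53.76°.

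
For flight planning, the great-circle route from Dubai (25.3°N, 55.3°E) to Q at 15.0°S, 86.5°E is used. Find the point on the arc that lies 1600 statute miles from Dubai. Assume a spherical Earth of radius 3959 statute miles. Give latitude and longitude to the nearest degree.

≈ 7°N, 70°E

Write both endpoints as unit vectors p₁, p₂ with components (cos φ cos λ, cos φ sin λ, sin φ).
The central angle between the endpoints is δ = arccos(p₁·p₂) ≈ 0.881 rad (50.5°). The total great-circle distance is δ·R ≈ 0.881 × 3959 ≈ 3488 mi, so the target fraction is f = 1600/3488 ≈ 0.459.
Interpolate at f ≈ 0.459 with slerp weights a = sin((1−f)δ)/sin δ ≈ 0.595, b = sin(fδ)/sin δ ≈ 0.510.
p = a·p₁ + b·p₂ ≈ (0.336, 0.934, 0.122); φ = arcsin(p_z) ≈ 7.03°, λ = atan2(p_y, p_x) ≈ 70.19°.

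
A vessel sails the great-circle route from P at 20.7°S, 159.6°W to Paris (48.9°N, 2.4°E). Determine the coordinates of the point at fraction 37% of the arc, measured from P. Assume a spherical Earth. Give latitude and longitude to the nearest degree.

Convert each endpoint to a unit vector on the sphere (x = cos φ cos λ, y = cos φ sin λ, z = sin φ).
The central angle between the endpoints is δ = arccos(p₁·p₂) ≈ 2.589 rad (148.3°).
Interpolate at f = 0.37 with slerp weights a = sin((1−f)δ)/sin δ ≈ 1.902, b = sin(fδ)/sin δ ≈ 1.559.
p = a·p₁ + b·p₂ ≈ (-0.644, -0.577, 0.502); φ = arcsin(p_z) ≈ 30.15°, λ = atan2(p_y, p_x) ≈ -138.12°.

≈ 30°N, 138°W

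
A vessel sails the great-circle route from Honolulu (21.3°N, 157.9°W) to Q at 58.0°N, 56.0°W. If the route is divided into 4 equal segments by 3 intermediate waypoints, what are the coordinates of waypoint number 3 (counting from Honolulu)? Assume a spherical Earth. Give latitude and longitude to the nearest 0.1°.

≈ 59.7°N, 94.1°W

From cos δ = sin φ₁ sin φ₂ + cos φ₁ cos φ₂ cos Δλ, the central angle is δ ≈ 1.363 rad (78.1°).
Interpolate at f = 3/4 with slerp weights a = sin((1−f)δ)/sin δ ≈ 0.342, b = sin(fδ)/sin δ ≈ 0.872.
p = a·p₁ + b·p₂ ≈ (-0.036, -0.503, 0.864); φ = arcsin(p_z) ≈ 59.72°, λ = atan2(p_y, p_x) ≈ -94.14°.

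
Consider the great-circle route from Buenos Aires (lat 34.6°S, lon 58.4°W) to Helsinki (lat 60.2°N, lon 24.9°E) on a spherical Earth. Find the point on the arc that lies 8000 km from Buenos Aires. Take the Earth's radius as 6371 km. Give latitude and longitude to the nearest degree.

Write both endpoints as unit vectors p₁, p₂ with components (cos φ cos λ, cos φ sin λ, sin φ).
The central angle between the endpoints is δ = arccos(p₁·p₂) ≈ 2.032 rad (116.4°). The total great-circle distance is δ·R ≈ 2.032 × 6371 ≈ 12946 km, so the target fraction is f = 8000/12946 ≈ 0.618.
Interpolate at f ≈ 0.618 with slerp weights a = sin((1−f)δ)/sin δ ≈ 0.782, b = sin(fδ)/sin δ ≈ 1.062.
p = a·p₁ + b·p₂ ≈ (0.816, -0.326, 0.477); φ = arcsin(p_z) ≈ 28.49°, λ = atan2(p_y, p_x) ≈ -21.80°.

≈ lat 28°N, lon 22°W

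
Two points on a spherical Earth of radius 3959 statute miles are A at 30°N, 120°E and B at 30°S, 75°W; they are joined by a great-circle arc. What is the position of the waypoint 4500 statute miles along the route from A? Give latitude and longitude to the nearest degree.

≈ 9°N, 174°W

From cos δ = sin φ₁ sin φ₂ + cos φ₁ cos φ₂ cos Δλ, the central angle is δ ≈ 2.915 rad (167.0°). The total great-circle distance is δ·R ≈ 2.915 × 3959 ≈ 11541 mi, so the target fraction is f = 4500/11541 ≈ 0.390.
Interpolate at f ≈ 0.390 with slerp weights a = sin((1−f)δ)/sin δ ≈ 4.356, b = sin(fδ)/sin δ ≈ 4.039.
p = a·p₁ + b·p₂ ≈ (-0.981, -0.111, 0.159); φ = arcsin(p_z) ≈ 9.13°, λ = atan2(p_y, p_x) ≈ -173.52°.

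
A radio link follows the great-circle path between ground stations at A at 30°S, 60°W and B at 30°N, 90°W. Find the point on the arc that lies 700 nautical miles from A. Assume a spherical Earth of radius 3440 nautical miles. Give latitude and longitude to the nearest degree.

Write both endpoints as unit vectors p₁, p₂ with components (cos φ cos λ, cos φ sin λ, sin φ).
The central angle between the endpoints is δ = arccos(p₁·p₂) ≈ 1.160 rad (66.5°). The total great-circle distance is δ·R ≈ 1.160 × 3440 ≈ 3990 nmi, so the target fraction is f = 700/3990 ≈ 0.175.
Interpolate at f ≈ 0.175 with slerp weights a = sin((1−f)δ)/sin δ ≈ 0.891, b = sin(fδ)/sin δ ≈ 0.220.
p = a·p₁ + b·p₂ ≈ (0.386, -0.859, -0.335); φ = arcsin(p_z) ≈ -19.60°, λ = atan2(p_y, p_x) ≈ -65.82°.

≈ 20°S, 66°W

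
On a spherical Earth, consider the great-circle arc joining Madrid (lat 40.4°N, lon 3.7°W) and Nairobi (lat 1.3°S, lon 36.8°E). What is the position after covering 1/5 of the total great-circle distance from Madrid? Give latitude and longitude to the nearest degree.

≈ lat 33°N, lon 7°E

Write both endpoints as unit vectors p₁, p₂ with components (cos φ cos λ, cos φ sin λ, sin φ).
The central angle between the endpoints is δ = arccos(p₁·p₂) ≈ 0.971 rad (55.7°).
Interpolate at f = 1/5 with slerp weights a = sin((1−f)δ)/sin δ ≈ 0.849, b = sin(fδ)/sin δ ≈ 0.234.
p = a·p₁ + b·p₂ ≈ (0.833, 0.098, 0.545); φ = arcsin(p_z) ≈ 33.03°, λ = atan2(p_y, p_x) ≈ 6.73°.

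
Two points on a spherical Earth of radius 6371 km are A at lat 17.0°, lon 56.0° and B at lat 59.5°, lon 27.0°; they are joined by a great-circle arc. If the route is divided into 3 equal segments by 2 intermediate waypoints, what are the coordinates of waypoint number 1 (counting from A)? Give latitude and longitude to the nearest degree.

Write both endpoints as unit vectors p₁, p₂ with components (cos φ cos λ, cos φ sin λ, sin φ).
The central angle between the endpoints is δ = arccos(p₁·p₂) ≈ 0.828 rad (47.4°).
Interpolate at f = 1/3 with slerp weights a = sin((1−f)δ)/sin δ ≈ 0.712, b = sin(fδ)/sin δ ≈ 0.370.
p = a·p₁ + b·p₂ ≈ (0.548, 0.650, 0.527); φ = arcsin(p_z) ≈ 31.80°, λ = atan2(p_y, p_x) ≈ 49.85°.

≈ lat 32°, lon 50°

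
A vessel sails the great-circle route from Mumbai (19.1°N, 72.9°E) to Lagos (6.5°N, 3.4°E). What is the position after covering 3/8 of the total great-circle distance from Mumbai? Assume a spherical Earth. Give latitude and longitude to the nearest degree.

≈ 17°N, 46°E

The haversine formula gives a central angle δ ≈ 1.196 rad (68.5°) between the endpoints.
Interpolate at f = 3/8 with slerp weights a = sin((1−f)δ)/sin δ ≈ 0.731, b = sin(fδ)/sin δ ≈ 0.466.
p = a·p₁ + b·p₂ ≈ (0.665, 0.687, 0.292); φ = arcsin(p_z) ≈ 16.97°, λ = atan2(p_y, p_x) ≈ 45.94°.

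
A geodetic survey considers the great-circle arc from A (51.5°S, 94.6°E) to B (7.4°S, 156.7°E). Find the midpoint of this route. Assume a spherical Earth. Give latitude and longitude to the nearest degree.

Write both endpoints as unit vectors p₁, p₂ with components (cos φ cos λ, cos φ sin λ, sin φ).
The central angle between the endpoints is δ = arccos(p₁·p₂) ≈ 1.171 rad (67.1°).
Interpolate at f = 1/2 with slerp weights a = sin((1−f)δ)/sin δ ≈ 0.600, b = sin(fδ)/sin δ ≈ 0.600.
p = a·p₁ + b·p₂ ≈ (-0.576, 0.607, -0.547); φ = arcsin(p_z) ≈ -33.14°, λ = atan2(p_y, p_x) ≈ 133.49°.

≈ (33°S, 133°E)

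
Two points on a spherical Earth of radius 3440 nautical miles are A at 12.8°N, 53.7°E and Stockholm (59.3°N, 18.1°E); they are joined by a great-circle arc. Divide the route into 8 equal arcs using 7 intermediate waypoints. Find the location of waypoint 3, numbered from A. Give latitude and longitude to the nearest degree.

≈ 31°N, 45°E

From cos δ = sin φ₁ sin φ₂ + cos φ₁ cos φ₂ cos Δλ, the central angle is δ ≈ 0.933 rad (53.5°).
Interpolate at f = 3/8 with slerp weights a = sin((1−f)δ)/sin δ ≈ 0.685, b = sin(fδ)/sin δ ≈ 0.427.
p = a·p₁ + b·p₂ ≈ (0.603, 0.606, 0.519); φ = arcsin(p_z) ≈ 31.25°, λ = atan2(p_y, p_x) ≈ 45.17°.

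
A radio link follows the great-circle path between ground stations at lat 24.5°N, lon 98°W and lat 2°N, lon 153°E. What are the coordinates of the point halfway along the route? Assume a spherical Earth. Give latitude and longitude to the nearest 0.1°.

≈ lat 22.0°N, lon 156.3°W

The haversine formula gives a central angle δ ≈ 1.856 rad (106.4°) between the endpoints.
Interpolate at f = 1/2 with slerp weights a = sin((1−f)δ)/sin δ ≈ 0.834, b = sin(fδ)/sin δ ≈ 0.834.
p = a·p₁ + b·p₂ ≈ (-0.849, -0.373, 0.375); φ = arcsin(p_z) ≈ 22.03°, λ = atan2(p_y, p_x) ≈ -156.26°.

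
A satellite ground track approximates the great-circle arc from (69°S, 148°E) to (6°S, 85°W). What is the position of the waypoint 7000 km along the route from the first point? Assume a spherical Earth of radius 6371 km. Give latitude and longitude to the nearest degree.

≈ (38°S, 97°W)

Write both endpoints as unit vectors p₁, p₂ with components (cos φ cos λ, cos φ sin λ, sin φ).
The central angle between the endpoints is δ = arccos(p₁·p₂) ≈ 1.688 rad (96.7°). The total great-circle distance is δ·R ≈ 1.688 × 6371 ≈ 10754 km, so the target fraction is f = 7000/10754 ≈ 0.651.
Interpolate at f ≈ 0.651 with slerp weights a = sin((1−f)δ)/sin δ ≈ 0.560, b = sin(fδ)/sin δ ≈ 0.897.
p = a·p₁ + b·p₂ ≈ (-0.092, -0.782, -0.616); φ = arcsin(p_z) ≈ -38.03°, λ = atan2(p_y, p_x) ≈ -96.73°.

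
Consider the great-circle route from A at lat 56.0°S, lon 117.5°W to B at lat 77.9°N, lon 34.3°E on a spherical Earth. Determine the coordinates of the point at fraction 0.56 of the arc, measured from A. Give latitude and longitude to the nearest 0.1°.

≈ lat 30.3°N, lon 101.1°W

Convert each endpoint to a unit vector on the sphere (x = cos φ cos λ, y = cos φ sin λ, z = sin φ).
The central angle between the endpoints is δ = arccos(p₁·p₂) ≈ 2.724 rad (156.1°).
Interpolate at f = 0.56 with slerp weights a = sin((1−f)δ)/sin δ ≈ 2.295, b = sin(fδ)/sin δ ≈ 2.461.
p = a·p₁ + b·p₂ ≈ (-0.166, -0.848, 0.504); φ = arcsin(p_z) ≈ 30.26°, λ = atan2(p_y, p_x) ≈ -101.10°.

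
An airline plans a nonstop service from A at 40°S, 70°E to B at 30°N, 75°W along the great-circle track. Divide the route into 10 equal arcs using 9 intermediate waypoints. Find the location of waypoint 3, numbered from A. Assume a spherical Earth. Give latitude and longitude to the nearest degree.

≈ 32°S, 14°E

From cos δ = sin φ₁ sin φ₂ + cos φ₁ cos φ₂ cos Δλ, the central angle is δ ≈ 2.616 rad (149.9°).
Interpolate at f = 3/10 with slerp weights a = sin((1−f)δ)/sin δ ≈ 1.925, b = sin(fδ)/sin δ ≈ 1.407.
p = a·p₁ + b·p₂ ≈ (0.820, 0.208, -0.534); φ = arcsin(p_z) ≈ -32.24°, λ = atan2(p_y, p_x) ≈ 14.25°.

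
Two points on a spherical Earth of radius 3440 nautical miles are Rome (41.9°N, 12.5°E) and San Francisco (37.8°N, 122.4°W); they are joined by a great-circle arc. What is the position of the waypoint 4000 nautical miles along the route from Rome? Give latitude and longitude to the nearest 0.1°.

≈ 56.2°N, 100.0°W

Write both endpoints as unit vectors p₁, p₂ with components (cos φ cos λ, cos φ sin λ, sin φ).
The central angle between the endpoints is δ = arccos(p₁·p₂) ≈ 1.577 rad (90.3°). The total great-circle distance is δ·R ≈ 1.577 × 3440 ≈ 5424 nmi, so the target fraction is f = 4000/5424 ≈ 0.738.
Interpolate at f ≈ 0.738 with slerp weights a = sin((1−f)δ)/sin δ ≈ 0.402, b = sin(fδ)/sin δ ≈ 0.918.
p = a·p₁ + b·p₂ ≈ (-0.096, -0.548, 0.831); φ = arcsin(p_z) ≈ 56.22°, λ = atan2(p_y, p_x) ≈ -99.99°.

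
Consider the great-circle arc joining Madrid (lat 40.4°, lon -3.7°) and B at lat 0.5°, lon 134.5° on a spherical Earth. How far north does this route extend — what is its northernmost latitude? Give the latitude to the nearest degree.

≈ 52°

The great circle lies in the plane with unit normal n̂ = (p₁ × p₂)/|p₁ × p₂|.
Here n̂_z ≈ +0.614; the vertex latitude is φ_max = arccos|n̂_z| ≈ 52.1°.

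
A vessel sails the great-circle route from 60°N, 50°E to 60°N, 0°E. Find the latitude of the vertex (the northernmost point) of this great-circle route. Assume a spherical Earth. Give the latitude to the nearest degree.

The great circle lies in the plane with unit normal n̂ = (p₁ × p₂)/|p₁ × p₂|.
Here n̂_z ≈ -0.464; the vertex latitude is φ_max = arccos|n̂_z| ≈ 62.4°.

≈ 62°N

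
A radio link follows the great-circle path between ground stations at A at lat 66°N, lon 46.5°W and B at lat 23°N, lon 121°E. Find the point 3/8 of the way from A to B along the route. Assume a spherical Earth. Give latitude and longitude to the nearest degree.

≈ lat 79°N, lon 99°E

Convert each endpoint to a unit vector on the sphere (x = cos φ cos λ, y = cos φ sin λ, z = sin φ).
The central angle between the endpoints is δ = arccos(p₁·p₂) ≈ 1.579 rad (90.5°).
Interpolate at f = 3/8 with slerp weights a = sin((1−f)δ)/sin δ ≈ 0.834, b = sin(fδ)/sin δ ≈ 0.558.
p = a·p₁ + b·p₂ ≈ (-0.031, 0.194, 0.980); φ = arcsin(p_z) ≈ 78.65°, λ = atan2(p_y, p_x) ≈ 99.08°.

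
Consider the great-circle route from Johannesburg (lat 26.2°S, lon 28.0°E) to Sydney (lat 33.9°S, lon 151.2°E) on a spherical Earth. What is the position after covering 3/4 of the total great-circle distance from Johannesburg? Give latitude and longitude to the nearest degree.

The haversine formula gives a central angle δ ≈ 1.733 rad (99.3°) between the endpoints.
Interpolate at f = 3/4 with slerp weights a = sin((1−f)δ)/sin δ ≈ 0.425, b = sin(fδ)/sin δ ≈ 0.976.
p = a·p₁ + b·p₂ ≈ (-0.373, 0.570, -0.732); φ = arcsin(p_z) ≈ -47.09°, λ = atan2(p_y, p_x) ≈ 123.23°.

≈ lat 47°S, lon 123°E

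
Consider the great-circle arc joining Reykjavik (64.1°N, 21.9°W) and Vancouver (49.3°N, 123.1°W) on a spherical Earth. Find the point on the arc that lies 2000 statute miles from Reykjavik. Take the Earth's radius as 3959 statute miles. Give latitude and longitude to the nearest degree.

The haversine formula gives a central angle δ ≈ 0.894 rad (51.2°) between the endpoints. The total great-circle distance is δ·R ≈ 0.894 × 3959 ≈ 3538 mi, so the target fraction is f = 2000/3538 ≈ 0.565.
Interpolate at f ≈ 0.565 with slerp weights a = sin((1−f)δ)/sin δ ≈ 0.486, b = sin(fδ)/sin δ ≈ 0.621.
p = a·p₁ + b·p₂ ≈ (-0.024, -0.418, 0.908); φ = arcsin(p_z) ≈ 65.22°, λ = atan2(p_y, p_x) ≈ -93.31°.

≈ 65°N, 93°W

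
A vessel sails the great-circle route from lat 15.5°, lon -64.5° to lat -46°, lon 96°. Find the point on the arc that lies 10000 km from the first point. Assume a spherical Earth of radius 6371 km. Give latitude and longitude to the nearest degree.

From cos δ = sin φ₁ sin φ₂ + cos φ₁ cos φ₂ cos Δλ, the central angle is δ ≈ 2.538 rad (145.4°). The total great-circle distance is δ·R ≈ 2.538 × 6371 ≈ 16169 km, so the target fraction is f = 10000/16169 ≈ 0.618.
Interpolate at f ≈ 0.618 with slerp weights a = sin((1−f)δ)/sin δ ≈ 1.451, b = sin(fδ)/sin δ ≈ 1.761.
p = a·p₁ + b·p₂ ≈ (0.474, -0.045, -0.879); φ = arcsin(p_z) ≈ -61.55°, λ = atan2(p_y, p_x) ≈ -5.46°.

≈ lat -62°, lon -5°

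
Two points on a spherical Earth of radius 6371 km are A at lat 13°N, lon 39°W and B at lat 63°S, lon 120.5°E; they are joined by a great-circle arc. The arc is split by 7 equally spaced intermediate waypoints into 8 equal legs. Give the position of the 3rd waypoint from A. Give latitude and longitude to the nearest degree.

Write both endpoints as unit vectors p₁, p₂ with components (cos φ cos λ, cos φ sin λ, sin φ).
The central angle between the endpoints is δ = arccos(p₁·p₂) ≈ 2.233 rad (127.9°).
Interpolate at f = 3/8 with slerp weights a = sin((1−f)δ)/sin δ ≈ 1.248, b = sin(fδ)/sin δ ≈ 0.942.
p = a·p₁ + b·p₂ ≈ (0.728, -0.397, -0.558); φ = arcsin(p_z) ≈ -33.94°, λ = atan2(p_y, p_x) ≈ -28.60°.

≈ lat 34°S, lon 29°W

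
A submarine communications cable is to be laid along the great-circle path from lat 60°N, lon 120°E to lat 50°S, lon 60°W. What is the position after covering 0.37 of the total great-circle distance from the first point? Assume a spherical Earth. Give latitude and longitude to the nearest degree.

≈ lat 57°N, lon 60°W

From cos δ = sin φ₁ sin φ₂ + cos φ₁ cos φ₂ cos Δλ, the central angle is δ ≈ 2.967 rad (170.0°).
Interpolate at f = 0.37 with slerp weights a = sin((1−f)δ)/sin δ ≈ 5.504, b = sin(fδ)/sin δ ≈ 5.127.
p = a·p₁ + b·p₂ ≈ (0.272, -0.470, 0.840); φ = arcsin(p_z) ≈ 57.10°, λ = atan2(p_y, p_x) ≈ -60.00°.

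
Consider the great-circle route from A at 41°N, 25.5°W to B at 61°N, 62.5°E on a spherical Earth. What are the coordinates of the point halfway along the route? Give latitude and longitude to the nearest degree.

Write both endpoints as unit vectors p₁, p₂ with components (cos φ cos λ, cos φ sin λ, sin φ).
The central angle between the endpoints is δ = arccos(p₁·p₂) ≈ 0.944 rad (54.1°).
Interpolate at f = 1/2 with slerp weights a = sin((1−f)δ)/sin δ ≈ 0.561, b = sin(fδ)/sin δ ≈ 0.561.
p = a·p₁ + b·p₂ ≈ (0.508, 0.059, 0.859); φ = arcsin(p_z) ≈ 59.24°, λ = atan2(p_y, p_x) ≈ 6.63°.

≈ 59°N, 7°E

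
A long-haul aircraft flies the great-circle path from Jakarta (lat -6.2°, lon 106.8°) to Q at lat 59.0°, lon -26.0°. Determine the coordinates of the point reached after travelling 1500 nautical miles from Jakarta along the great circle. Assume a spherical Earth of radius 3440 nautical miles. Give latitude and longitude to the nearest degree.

From cos δ = sin φ₁ sin φ₂ + cos φ₁ cos φ₂ cos Δλ, the central angle is δ ≈ 2.027 rad (116.1°). The total great-circle distance is δ·R ≈ 2.027 × 3440 ≈ 6973 nmi, so the target fraction is f = 1500/6973 ≈ 0.215.
Interpolate at f ≈ 0.215 with slerp weights a = sin((1−f)δ)/sin δ ≈ 1.114, b = sin(fδ)/sin δ ≈ 0.470.
p = a·p₁ + b·p₂ ≈ (-0.102, 0.954, 0.283); φ = arcsin(p_z) ≈ 16.44°, λ = atan2(p_y, p_x) ≈ 96.12°.

≈ lat 16°, lon 96°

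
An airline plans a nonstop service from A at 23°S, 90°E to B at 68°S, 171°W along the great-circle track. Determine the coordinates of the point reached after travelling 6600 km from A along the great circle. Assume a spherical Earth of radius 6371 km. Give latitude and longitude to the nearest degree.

≈ 68°S, 155°E

From cos δ = sin φ₁ sin φ₂ + cos φ₁ cos φ₂ cos Δλ, the central angle is δ ≈ 1.257 rad (72.0°). The total great-circle distance is δ·R ≈ 1.257 × 6371 ≈ 8011 km, so the target fraction is f = 6600/8011 ≈ 0.824.
Interpolate at f ≈ 0.824 with slerp weights a = sin((1−f)δ)/sin δ ≈ 0.231, b = sin(fδ)/sin δ ≈ 0.904.
p = a·p₁ + b·p₂ ≈ (-0.335, 0.160, -0.929); φ = arcsin(p_z) ≈ -68.24°, λ = atan2(p_y, p_x) ≈ 154.52°.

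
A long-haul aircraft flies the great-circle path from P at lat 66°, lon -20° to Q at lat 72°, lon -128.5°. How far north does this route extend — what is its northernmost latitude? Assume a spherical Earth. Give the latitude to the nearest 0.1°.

The great circle lies in the plane with unit normal n̂ = (p₁ × p₂)/|p₁ × p₂|.
Here n̂_z ≈ -0.213; the vertex latitude is φ_max = arccos|n̂_z| ≈ 77.7°.
Check via Clairaut: cos φ_max = |cos φ₁| · sin C = cos(66.0°)·sin(31.6°) ≈ 0.213, again giving ≈ 77.7°.

≈ 77.7°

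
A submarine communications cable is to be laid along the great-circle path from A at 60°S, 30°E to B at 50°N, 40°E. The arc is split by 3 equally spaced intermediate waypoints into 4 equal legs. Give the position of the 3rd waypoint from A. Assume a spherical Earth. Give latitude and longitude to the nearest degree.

≈ 23°N, 37°E

From cos δ = sin φ₁ sin φ₂ + cos φ₁ cos φ₂ cos Δλ, the central angle is δ ≈ 1.925 rad (110.3°).
Interpolate at f = 3/4 with slerp weights a = sin((1−f)δ)/sin δ ≈ 0.494, b = sin(fδ)/sin δ ≈ 1.058.
p = a·p₁ + b·p₂ ≈ (0.734, 0.560, 0.383); φ = arcsin(p_z) ≈ 22.50°, λ = atan2(p_y, p_x) ≈ 37.34°.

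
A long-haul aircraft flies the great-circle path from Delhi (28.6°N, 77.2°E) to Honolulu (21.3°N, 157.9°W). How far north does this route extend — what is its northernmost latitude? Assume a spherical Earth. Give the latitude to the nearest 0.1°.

≈ 45.4°N

The great circle lies in the plane with unit normal n̂ = (p₁ × p₂)/|p₁ × p₂|.
Here n̂_z ≈ +0.702; the vertex latitude is φ_max = arccos|n̂_z| ≈ 45.4°.
Check via Clairaut: cos φ_max = |cos φ₁| · sin C = cos(28.6°)·sin(53.1°) ≈ 0.702, again giving ≈ 45.4°.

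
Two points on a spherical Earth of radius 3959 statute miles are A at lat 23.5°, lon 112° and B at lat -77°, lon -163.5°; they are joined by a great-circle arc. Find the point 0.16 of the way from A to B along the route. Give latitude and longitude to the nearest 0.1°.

≈ lat 6.1°, lon 116.3°

Write both endpoints as unit vectors p₁, p₂ with components (cos φ cos λ, cos φ sin λ, sin φ).
The central angle between the endpoints is δ = arccos(p₁·p₂) ≈ 1.948 rad (111.6°).
Interpolate at f = 0.16 with slerp weights a = sin((1−f)δ)/sin δ ≈ 1.073, b = sin(fδ)/sin δ ≈ 0.330.
p = a·p₁ + b·p₂ ≈ (-0.440, 0.892, 0.107); φ = arcsin(p_z) ≈ 6.11°, λ = atan2(p_y, p_x) ≈ 116.26°.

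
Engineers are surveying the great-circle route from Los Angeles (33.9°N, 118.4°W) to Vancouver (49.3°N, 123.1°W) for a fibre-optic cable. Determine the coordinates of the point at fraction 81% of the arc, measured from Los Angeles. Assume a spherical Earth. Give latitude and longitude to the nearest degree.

Convert each endpoint to a unit vector on the sphere (x = cos φ cos λ, y = cos φ sin λ, z = sin φ).
The central angle between the endpoints is δ = arccos(p₁·p₂) ≈ 0.276 rad (15.8°).
Interpolate at f = 0.81 with slerp weights a = sin((1−f)δ)/sin δ ≈ 0.192, b = sin(fδ)/sin δ ≈ 0.814.
p = a·p₁ + b·p₂ ≈ (-0.366, -0.585, 0.724); φ = arcsin(p_z) ≈ 46.39°, λ = atan2(p_y, p_x) ≈ -122.01°.

≈ (46°N, 122°W)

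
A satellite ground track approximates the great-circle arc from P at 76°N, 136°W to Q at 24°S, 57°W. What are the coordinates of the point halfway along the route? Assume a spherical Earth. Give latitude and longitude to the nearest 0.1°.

≈ 29.7°N, 70.9°W

Write both endpoints as unit vectors p₁, p₂ with components (cos φ cos λ, cos φ sin λ, sin φ).
The central angle between the endpoints is δ = arccos(p₁·p₂) ≈ 1.931 rad (110.6°).
Interpolate at f = 1/2 with slerp weights a = sin((1−f)δ)/sin δ ≈ 0.879, b = sin(fδ)/sin δ ≈ 0.879.
p = a·p₁ + b·p₂ ≈ (0.284, -0.821, 0.495); φ = arcsin(p_z) ≈ 29.68°, λ = atan2(p_y, p_x) ≈ -70.90°.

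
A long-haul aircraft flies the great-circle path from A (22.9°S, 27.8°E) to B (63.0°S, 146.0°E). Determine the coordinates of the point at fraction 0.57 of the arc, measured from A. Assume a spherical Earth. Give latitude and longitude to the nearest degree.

≈ (61°S, 66°E)

The haversine formula gives a central angle δ ≈ 1.421 rad (81.4°) between the endpoints.
Interpolate at f = 0.57 with slerp weights a = sin((1−f)δ)/sin δ ≈ 0.580, b = sin(fδ)/sin δ ≈ 0.733.
p = a·p₁ + b·p₂ ≈ (0.197, 0.435, -0.878); φ = arcsin(p_z) ≈ -61.46°, λ = atan2(p_y, p_x) ≈ 65.63°.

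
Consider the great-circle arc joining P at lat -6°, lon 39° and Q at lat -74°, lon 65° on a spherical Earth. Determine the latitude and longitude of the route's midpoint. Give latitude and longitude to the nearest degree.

≈ lat -40°, lon 45°

Convert each endpoint to a unit vector on the sphere (x = cos φ cos λ, y = cos φ sin λ, z = sin φ).
The central angle between the endpoints is δ = arccos(p₁·p₂) ≈ 1.217 rad (69.7°).
Interpolate at f = 1/2 with slerp weights a = sin((1−f)δ)/sin δ ≈ 0.609, b = sin(fδ)/sin δ ≈ 0.609.
p = a·p₁ + b·p₂ ≈ (0.542, 0.534, -0.649); φ = arcsin(p_z) ≈ -40.49°, λ = atan2(p_y, p_x) ≈ 44.56°.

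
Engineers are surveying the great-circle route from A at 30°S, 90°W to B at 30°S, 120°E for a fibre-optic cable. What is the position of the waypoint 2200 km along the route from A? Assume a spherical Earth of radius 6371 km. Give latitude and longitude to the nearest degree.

≈ 47°S, 104°W

Convert each endpoint to a unit vector on the sphere (x = cos φ cos λ, y = cos φ sin λ, z = sin φ).
The central angle between the endpoints is δ = arccos(p₁·p₂) ≈ 1.982 rad (113.5°). The total great-circle distance is δ·R ≈ 1.982 × 6371 ≈ 12626 km, so the target fraction is f = 2200/12626 ≈ 0.174.
Interpolate at f ≈ 0.174 with slerp weights a = sin((1−f)δ)/sin δ ≈ 1.088, b = sin(fδ)/sin δ ≈ 0.369.
p = a·p₁ + b·p₂ ≈ (-0.160, -0.666, -0.729); φ = arcsin(p_z) ≈ -46.79°, λ = atan2(p_y, p_x) ≈ -103.50°.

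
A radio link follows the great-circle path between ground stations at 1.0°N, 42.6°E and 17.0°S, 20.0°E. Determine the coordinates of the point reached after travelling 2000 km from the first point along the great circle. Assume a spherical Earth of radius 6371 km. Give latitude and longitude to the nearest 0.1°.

≈ 10.5°S, 28.7°E

Write both endpoints as unit vectors p₁, p₂ with components (cos φ cos λ, cos φ sin λ, sin φ).
The central angle between the endpoints is δ = arccos(p₁·p₂) ≈ 0.500 rad (28.6°). The total great-circle distance is δ·R ≈ 0.500 × 6371 ≈ 3185 km, so the target fraction is f = 2000/3185 ≈ 0.628.
Interpolate at f ≈ 0.628 with slerp weights a = sin((1−f)δ)/sin δ ≈ 0.386, b = sin(fδ)/sin δ ≈ 0.644.
p = a·p₁ + b·p₂ ≈ (0.863, 0.472, -0.182); φ = arcsin(p_z) ≈ -10.46°, λ = atan2(p_y, p_x) ≈ 28.67°.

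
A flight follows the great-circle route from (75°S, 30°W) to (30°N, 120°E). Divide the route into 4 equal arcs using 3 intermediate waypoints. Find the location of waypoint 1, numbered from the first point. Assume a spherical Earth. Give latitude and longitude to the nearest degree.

Convert each endpoint to a unit vector on the sphere (x = cos φ cos λ, y = cos φ sin λ, z = sin φ).
The central angle between the endpoints is δ = arccos(p₁·p₂) ≈ 2.315 rad (132.6°).
Interpolate at f = 1/4 with slerp weights a = sin((1−f)δ)/sin δ ≈ 1.340, b = sin(fδ)/sin δ ≈ 0.743.
p = a·p₁ + b·p₂ ≈ (-0.021, 0.384, -0.923); φ = arcsin(p_z) ≈ -67.39°, λ = atan2(p_y, p_x) ≈ 93.18°.

≈ (67°S, 93°E)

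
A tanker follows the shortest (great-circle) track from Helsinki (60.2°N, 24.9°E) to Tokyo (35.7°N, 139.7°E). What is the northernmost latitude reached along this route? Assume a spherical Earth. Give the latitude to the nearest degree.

The great circle lies in the plane with unit normal n̂ = (p₁ × p₂)/|p₁ × p₂|.
Here n̂_z ≈ +0.389; the vertex latitude is φ_max = arccos|n̂_z| ≈ 67.1°.
Check via Clairaut: cos φ_max = |cos φ₁| · sin C = cos(60.2°)·sin(51.5°) ≈ 0.389, again giving ≈ 67.1°.

≈ 67°N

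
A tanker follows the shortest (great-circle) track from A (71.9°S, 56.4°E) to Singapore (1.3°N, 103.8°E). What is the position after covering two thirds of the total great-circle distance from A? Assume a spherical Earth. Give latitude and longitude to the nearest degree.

The haversine formula gives a central angle δ ≈ 1.381 rad (79.1°) between the endpoints.
Interpolate at f = 2/3 with slerp weights a = sin((1−f)δ)/sin δ ≈ 0.452, b = sin(fδ)/sin δ ≈ 0.811.
p = a·p₁ + b·p₂ ≈ (-0.116, 0.904, -0.412); φ = arcsin(p_z) ≈ -24.30°, λ = atan2(p_y, p_x) ≈ 97.28°.

≈ (24°S, 97°E)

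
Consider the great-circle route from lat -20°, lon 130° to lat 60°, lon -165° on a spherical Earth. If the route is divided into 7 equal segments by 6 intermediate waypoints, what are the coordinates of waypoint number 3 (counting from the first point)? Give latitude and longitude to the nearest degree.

Convert each endpoint to a unit vector on the sphere (x = cos φ cos λ, y = cos φ sin λ, z = sin φ).
The central angle between the endpoints is δ = arccos(p₁·p₂) ≈ 1.669 rad (95.6°).
Interpolate at f = 3/7 with slerp weights a = sin((1−f)δ)/sin δ ≈ 0.819, b = sin(fδ)/sin δ ≈ 0.659.
p = a·p₁ + b·p₂ ≈ (-0.813, 0.505, 0.290); φ = arcsin(p_z) ≈ 16.88°, λ = atan2(p_y, p_x) ≈ 148.18°.

≈ lat 17°, lon 148°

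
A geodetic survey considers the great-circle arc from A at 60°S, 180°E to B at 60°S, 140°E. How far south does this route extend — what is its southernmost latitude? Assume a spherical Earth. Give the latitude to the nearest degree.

≈ 62°S

The great circle lies in the plane with unit normal n̂ = (p₁ × p₂)/|p₁ × p₂|.
Here n̂_z ≈ -0.477; the vertex latitude is φ_max = arccos|n̂_z| ≈ 61.5°.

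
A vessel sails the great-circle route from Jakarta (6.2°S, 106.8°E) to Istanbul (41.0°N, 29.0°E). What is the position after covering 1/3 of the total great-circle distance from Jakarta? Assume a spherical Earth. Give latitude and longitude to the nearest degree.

The haversine formula gives a central angle δ ≈ 1.483 rad (85.0°) between the endpoints.
Interpolate at f = 1/3 with slerp weights a = sin((1−f)δ)/sin δ ≈ 0.839, b = sin(fδ)/sin δ ≈ 0.476.
p = a·p₁ + b·p₂ ≈ (0.073, 0.972, 0.222); φ = arcsin(p_z) ≈ 12.82°, λ = atan2(p_y, p_x) ≈ 85.68°.

≈ 13°N, 86°E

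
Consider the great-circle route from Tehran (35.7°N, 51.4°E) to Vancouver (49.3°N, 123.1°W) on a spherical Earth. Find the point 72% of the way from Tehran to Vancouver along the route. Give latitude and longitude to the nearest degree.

The haversine formula gives a central angle δ ≈ 1.656 rad (94.9°) between the endpoints.
Interpolate at f = 0.72 with slerp weights a = sin((1−f)δ)/sin δ ≈ 0.449, b = sin(fδ)/sin δ ≈ 0.932.
p = a·p₁ + b·p₂ ≈ (-0.105, -0.225, 0.969); φ = arcsin(p_z) ≈ 75.65°, λ = atan2(p_y, p_x) ≈ -115.00°.

≈ 76°N, 115°W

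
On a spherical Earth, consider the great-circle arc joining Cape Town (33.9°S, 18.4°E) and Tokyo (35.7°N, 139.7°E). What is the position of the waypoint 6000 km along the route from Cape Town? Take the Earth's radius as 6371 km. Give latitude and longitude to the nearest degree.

The haversine formula gives a central angle δ ≈ 2.313 rad (132.5°) between the endpoints. The total great-circle distance is δ·R ≈ 2.313 × 6371 ≈ 14734 km, so the target fraction is f = 6000/14734 ≈ 0.407.
Interpolate at f ≈ 0.407 with slerp weights a = sin((1−f)δ)/sin δ ≈ 1.329, b = sin(fδ)/sin δ ≈ 1.097.
p = a·p₁ + b·p₂ ≈ (0.368, 0.924, -0.101); φ = arcsin(p_z) ≈ -5.82°, λ = atan2(p_y, p_x) ≈ 68.31°.

≈ 6°S, 68°E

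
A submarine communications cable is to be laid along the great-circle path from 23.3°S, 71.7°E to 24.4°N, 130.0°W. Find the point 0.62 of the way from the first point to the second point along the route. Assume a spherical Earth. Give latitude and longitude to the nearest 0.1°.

≈ 10.6°N, 167.4°E

From cos δ = sin φ₁ sin φ₂ + cos φ₁ cos φ₂ cos Δλ, the central angle is δ ≈ 2.795 rad (160.1°).
Interpolate at f = 0.62 with slerp weights a = sin((1−f)δ)/sin δ ≈ 2.571, b = sin(fδ)/sin δ ≈ 2.905.
p = a·p₁ + b·p₂ ≈ (-0.959, 0.215, 0.183); φ = arcsin(p_z) ≈ 10.56°, λ = atan2(p_y, p_x) ≈ 167.35°.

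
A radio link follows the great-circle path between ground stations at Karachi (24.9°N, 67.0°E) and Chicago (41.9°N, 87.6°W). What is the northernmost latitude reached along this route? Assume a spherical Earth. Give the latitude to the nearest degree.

The great circle lies in the plane with unit normal n̂ = (p₁ × p₂)/|p₁ × p₂|.
Here n̂_z ≈ -0.307; the vertex latitude is φ_max = arccos|n̂_z| ≈ 72.1°.
Check via Clairaut: cos φ_max = |cos φ₁| · sin C = cos(24.9°)·sin(19.8°) ≈ 0.307, again giving ≈ 72.1°.

≈ 72°N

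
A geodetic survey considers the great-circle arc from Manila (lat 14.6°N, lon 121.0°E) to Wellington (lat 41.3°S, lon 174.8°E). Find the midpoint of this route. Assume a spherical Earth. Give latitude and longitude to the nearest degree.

≈ lat 15°S, lon 144°E

Write both endpoints as unit vectors p₁, p₂ with components (cos φ cos λ, cos φ sin λ, sin φ).
The central angle between the endpoints is δ = arccos(p₁·p₂) ≈ 1.305 rad (74.8°).
Interpolate at f = 1/2 with slerp weights a = sin((1−f)δ)/sin δ ≈ 0.629, b = sin(fδ)/sin δ ≈ 0.629.
p = a·p₁ + b·p₂ ≈ (-0.784, 0.565, -0.257); φ = arcsin(p_z) ≈ -14.87°, λ = atan2(p_y, p_x) ≈ 144.24°.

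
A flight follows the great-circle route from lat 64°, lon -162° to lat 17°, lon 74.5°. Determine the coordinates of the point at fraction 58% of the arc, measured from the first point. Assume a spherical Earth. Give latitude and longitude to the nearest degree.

Write both endpoints as unit vectors p₁, p₂ with components (cos φ cos λ, cos φ sin λ, sin φ).
The central angle between the endpoints is δ = arccos(p₁·p₂) ≈ 1.539 rad (88.2°).
Interpolate at f = 0.58 with slerp weights a = sin((1−f)δ)/sin δ ≈ 0.603, b = sin(fδ)/sin δ ≈ 0.779.
p = a·p₁ + b·p₂ ≈ (-0.052, 0.636, 0.770); φ = arcsin(p_z) ≈ 50.31°, λ = atan2(p_y, p_x) ≈ 94.68°.

≈ lat 50°, lon 95°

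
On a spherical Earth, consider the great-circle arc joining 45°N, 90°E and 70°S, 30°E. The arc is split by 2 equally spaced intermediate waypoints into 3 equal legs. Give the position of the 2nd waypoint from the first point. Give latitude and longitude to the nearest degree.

Convert each endpoint to a unit vector on the sphere (x = cos φ cos λ, y = cos φ sin λ, z = sin φ).
The central angle between the endpoints is δ = arccos(p₁·p₂) ≈ 2.145 rad (122.9°).
Interpolate at f = 2/3 with slerp weights a = sin((1−f)δ)/sin δ ≈ 0.781, b = sin(fδ)/sin δ ≈ 1.180.
p = a·p₁ + b·p₂ ≈ (0.349, 0.754, -0.556); φ = arcsin(p_z) ≈ -33.78°, λ = atan2(p_y, p_x) ≈ 65.14°.

≈ 34°S, 65°E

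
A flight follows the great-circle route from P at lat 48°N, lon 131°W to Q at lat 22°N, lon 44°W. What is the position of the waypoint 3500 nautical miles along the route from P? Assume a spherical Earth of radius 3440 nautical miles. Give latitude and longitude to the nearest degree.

The haversine formula gives a central angle δ ≈ 1.255 rad (71.9°) between the endpoints. The total great-circle distance is δ·R ≈ 1.255 × 3440 ≈ 4316 nmi, so the target fraction is f = 3500/4316 ≈ 0.811.
Interpolate at f ≈ 0.811 with slerp weights a = sin((1−f)δ)/sin δ ≈ 0.247, b = sin(fδ)/sin δ ≈ 0.895.
p = a·p₁ + b·p₂ ≈ (0.488, -0.701, 0.519); φ = arcsin(p_z) ≈ 31.27°, λ = atan2(p_y, p_x) ≈ -55.15°.

≈ lat 31°N, lon 55°W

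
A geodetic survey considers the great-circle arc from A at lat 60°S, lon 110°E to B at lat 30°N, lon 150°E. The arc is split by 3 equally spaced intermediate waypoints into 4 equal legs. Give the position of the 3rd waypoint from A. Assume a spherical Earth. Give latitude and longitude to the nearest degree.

≈ lat 7°N, lon 142°E

Write both endpoints as unit vectors p₁, p₂ with components (cos φ cos λ, cos φ sin λ, sin φ).
The central angle between the endpoints is δ = arccos(p₁·p₂) ≈ 1.672 rad (95.8°).
Interpolate at f = 3/4 with slerp weights a = sin((1−f)δ)/sin δ ≈ 0.408, b = sin(fδ)/sin δ ≈ 0.955.
p = a·p₁ + b·p₂ ≈ (-0.786, 0.605, 0.124); φ = arcsin(p_z) ≈ 7.13°, λ = atan2(p_y, p_x) ≈ 142.40°.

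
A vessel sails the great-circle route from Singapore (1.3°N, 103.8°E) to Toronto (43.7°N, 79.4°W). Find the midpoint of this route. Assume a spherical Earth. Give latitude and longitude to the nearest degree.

The haversine formula gives a central angle δ ≈ 2.355 rad (134.9°) between the endpoints.
Interpolate at f = 1/2 with slerp weights a = sin((1−f)δ)/sin δ ≈ 1.304, b = sin(fδ)/sin δ ≈ 1.304.
p = a·p₁ + b·p₂ ≈ (-0.138, 0.339, 0.931); φ = arcsin(p_z) ≈ 68.52°, λ = atan2(p_y, p_x) ≈ 112.06°.

≈ (69°N, 112°E)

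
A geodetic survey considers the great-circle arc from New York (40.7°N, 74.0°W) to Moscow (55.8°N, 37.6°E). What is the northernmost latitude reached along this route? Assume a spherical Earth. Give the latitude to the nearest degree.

The great circle lies in the plane with unit normal n̂ = (p₁ × p₂)/|p₁ × p₂|.
Here n̂_z ≈ +0.429; the vertex latitude is φ_max = arccos|n̂_z| ≈ 64.6°.

≈ 65°N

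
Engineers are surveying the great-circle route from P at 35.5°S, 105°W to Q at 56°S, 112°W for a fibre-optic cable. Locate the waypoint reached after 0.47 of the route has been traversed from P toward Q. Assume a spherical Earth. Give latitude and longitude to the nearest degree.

≈ 45°S, 108°W

Write both endpoints as unit vectors p₁, p₂ with components (cos φ cos λ, cos φ sin λ, sin φ).
The central angle between the endpoints is δ = arccos(p₁·p₂) ≈ 0.367 rad (21.0°).
Interpolate at f = 0.47 with slerp weights a = sin((1−f)δ)/sin δ ≈ 0.539, b = sin(fδ)/sin δ ≈ 0.478.
p = a·p₁ + b·p₂ ≈ (-0.214, -0.672, -0.709); φ = arcsin(p_z) ≈ -45.19°, λ = atan2(p_y, p_x) ≈ -107.65°.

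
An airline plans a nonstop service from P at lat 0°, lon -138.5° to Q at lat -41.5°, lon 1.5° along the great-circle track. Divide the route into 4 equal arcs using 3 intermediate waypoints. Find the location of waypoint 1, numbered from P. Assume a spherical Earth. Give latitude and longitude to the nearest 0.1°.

≈ lat -24.8°, lon -118.9°

From cos δ = sin φ₁ sin φ₂ + cos φ₁ cos φ₂ cos Δλ, the central angle is δ ≈ 2.182 rad (125.0°).
Interpolate at f = 1/4 with slerp weights a = sin((1−f)δ)/sin δ ≈ 1.218, b = sin(fδ)/sin δ ≈ 0.633.
p = a·p₁ + b·p₂ ≈ (-0.438, -0.795, -0.420); φ = arcsin(p_z) ≈ -24.82°, λ = atan2(p_y, p_x) ≈ -118.87°.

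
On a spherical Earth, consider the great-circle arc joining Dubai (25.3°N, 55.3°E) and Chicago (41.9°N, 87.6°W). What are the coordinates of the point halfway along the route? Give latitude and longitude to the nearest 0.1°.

The haversine formula gives a central angle δ ≈ 1.825 rad (104.6°) between the endpoints.
Interpolate at f = 1/2 with slerp weights a = sin((1−f)δ)/sin δ ≈ 0.817, b = sin(fδ)/sin δ ≈ 0.817.
p = a·p₁ + b·p₂ ≈ (0.446, -0.000, 0.895); φ = arcsin(p_z) ≈ 63.51°, λ = atan2(p_y, p_x) ≈ -0.04°.

≈ 63.5°N, 0.0°E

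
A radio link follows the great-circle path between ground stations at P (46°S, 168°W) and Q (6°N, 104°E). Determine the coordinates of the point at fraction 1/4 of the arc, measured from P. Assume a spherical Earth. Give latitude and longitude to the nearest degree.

≈ (39°S, 161°E)

Convert each endpoint to a unit vector on the sphere (x = cos φ cos λ, y = cos φ sin λ, z = sin φ).
The central angle between the endpoints is δ = arccos(p₁·p₂) ≈ 1.622 rad (92.9°).
Interpolate at f = 1/4 with slerp weights a = sin((1−f)δ)/sin δ ≈ 0.939, b = sin(fδ)/sin δ ≈ 0.395.
p = a·p₁ + b·p₂ ≈ (-0.733, 0.246, -0.634); φ = arcsin(p_z) ≈ -39.36°, λ = atan2(p_y, p_x) ≈ 161.49°.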